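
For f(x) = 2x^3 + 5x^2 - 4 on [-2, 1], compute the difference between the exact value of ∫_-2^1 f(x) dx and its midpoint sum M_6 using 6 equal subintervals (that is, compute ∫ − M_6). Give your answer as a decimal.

Exact integral: ∫_-2^1 f(x) dx = -4.5.
M_6 = -4.625.
Error = -4.5 − (-4.625) = 0.125.

0.125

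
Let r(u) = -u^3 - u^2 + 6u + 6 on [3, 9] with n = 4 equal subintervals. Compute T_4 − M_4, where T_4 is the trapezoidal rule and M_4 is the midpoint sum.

-64.125

T_4 = -1644.75.
M_4 = -1580.625.
T_4 − M_4 = -64.125.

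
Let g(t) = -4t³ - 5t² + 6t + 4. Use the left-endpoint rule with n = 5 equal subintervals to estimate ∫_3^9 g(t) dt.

Δt = (9 − 3)/5 = 1.2.
Left endpoints: 3, 4.2, 5.4, 6.6, 7.8.
g(3) = -131, g(4.2) = -355.352, g(5.4) = -739.256, g(6.6) = -1324.184, g(7.8) = -2151.608.
Sum = Δt · [g(3) + g(4.2) + g(5.4) + g(6.6) + g(7.8)].
Sum = -5641.68.

-5641.68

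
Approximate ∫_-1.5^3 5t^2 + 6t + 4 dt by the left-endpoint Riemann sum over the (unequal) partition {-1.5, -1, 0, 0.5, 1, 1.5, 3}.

Subinterval widths: 0.5, 1, 0.5, 0.5, 0.5, 1.5.
Left endpoints: -1.5, -1, 0, 0.5, 1, 1.5.
f(-1.5) = 6.25, f(-1) = 3, f(0) = 4, f(0.5) = 8.25, f(1) = 15, f(1.5) = 24.25.
Sum = Σ Δt_i · f(t_i).
Sum = 56.125.

56.125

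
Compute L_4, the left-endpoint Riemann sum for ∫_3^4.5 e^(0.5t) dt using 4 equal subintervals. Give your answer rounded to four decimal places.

9.1028

Δt = (4.5 − 3)/4 = 0.375.
Left endpoints: 3, 3.375, 3.75, 4.125.
f(3) ≈ 4.4817, f(3.375) ≈ 5.4059, f(3.75) ≈ 6.5208, f(4.125) ≈ 7.8656.
Sum = Δt · [f(3) + f(3.375) + f(3.75) + f(4.125)].
Sum ≈ 9.1028.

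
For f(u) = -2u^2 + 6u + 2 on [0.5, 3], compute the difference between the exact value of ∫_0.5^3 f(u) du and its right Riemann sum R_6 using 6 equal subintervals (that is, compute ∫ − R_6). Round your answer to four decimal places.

0.6655

Exact integral: ∫_0.5^3 f(u) du ≈ 13.333333.
R_6 ≈ 12.667824.
Error ≈ 13.333333 − 12.667824 ≈ 0.6655.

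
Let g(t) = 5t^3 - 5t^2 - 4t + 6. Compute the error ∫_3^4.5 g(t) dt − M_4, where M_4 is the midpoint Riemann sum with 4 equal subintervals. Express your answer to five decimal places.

0.90088

Exact integral: ∫_3^4.5 g(t) dt = 290.953125.
M_4 ≈ 290.0522461.
Error ≈ 290.953125 − 290.0522461 ≈ 0.90088.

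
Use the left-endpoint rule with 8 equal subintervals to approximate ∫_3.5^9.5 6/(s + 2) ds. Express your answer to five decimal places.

4.64619

Δs = (9.5 − 3.5)/8 = 0.75.
Left endpoints: 3.5, 4.25, 5, 5.75, 6.5, 7.25, 8, 8.75.
f(3.5) = 12/11, f(4.25) = 0.96, f(5) = 6/7, f(5.75) = 24/31, f(6.5) = 12/17, f(7.25) = 24/37, f(8) = 0.6, f(8.75) = 24/43.
Sum = Δs · [f(3.5) + f(4.25) + f(5) + ...].
Sum ≈ 4.64619.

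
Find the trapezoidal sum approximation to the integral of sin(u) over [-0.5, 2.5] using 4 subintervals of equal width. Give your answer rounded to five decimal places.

Δu = (2.5 − (-0.5))/4 = 0.75.
f(-0.5) ≈ -0.47943, f(0.25) ≈ 0.24740, f(1) ≈ 0.84147, f(1.75) ≈ 0.98399, f(2.5) ≈ 0.59847.
T_4 = (Δu/2)·[f(u_0) + 2f(u_1) + 2f(u_2) + 2f(u_3) + f(u_4)].
Sum ≈ 1.59929.

1.59929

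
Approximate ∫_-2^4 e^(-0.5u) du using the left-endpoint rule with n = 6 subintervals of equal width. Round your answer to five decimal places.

Δu = (4 − (-2))/6 = 1.
Left endpoints: -2, -1, 0, 1, 2, 3.
f(-2) ≈ 2.71828, f(-1) ≈ 1.64872, f(0) ≈ 1.00000, f(1) ≈ 0.60653, f(2) ≈ 0.36788, f(3) ≈ 0.22313.
Sum = Δu · [f(-2) + f(-1) + f(0) + ...].
Sum ≈ 6.56454.

6.56454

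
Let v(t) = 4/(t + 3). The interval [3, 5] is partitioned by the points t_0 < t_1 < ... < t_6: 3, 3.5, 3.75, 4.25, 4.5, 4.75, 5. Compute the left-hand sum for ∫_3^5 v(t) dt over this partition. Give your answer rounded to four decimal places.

1.1838

Subinterval widths: 0.5, 0.25, 0.5, 0.25, 0.25, 0.25.
Left endpoints: 3, 3.5, 3.75, 4.25, 4.5, 4.75.
v(3) = 2/3, v(3.5) = 8/13, v(3.75) = 16/27, v(4.25) = 16/29, v(4.5) = 8/15, v(4.75) = 16/31.
Sum = Σ Δt_i · v(t_i).
Sum ≈ 1.1838.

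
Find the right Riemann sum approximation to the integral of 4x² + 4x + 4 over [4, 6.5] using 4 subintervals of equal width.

Δx = (6.5 − 4)/4 = 0.625.
Right endpoints: 4.625, 5.25, 5.875, 6.5.
f(4.625) = 108.0625, f(5.25) = 135.25, f(5.875) = 165.5625, f(6.5) = 199.
Sum = Δx · [f(4.625) + f(5.25) + f(5.875) + f(6.5)].
Sum = 379.921875.

379.921875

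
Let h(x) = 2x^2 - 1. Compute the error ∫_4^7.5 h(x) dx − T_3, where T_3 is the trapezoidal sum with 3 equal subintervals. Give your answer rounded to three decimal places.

-1.588

Exact integral: ∫_4^7.5 h(x) dx ≈ 235.08333.
T_3 ≈ 236.67130.
Error ≈ 235.08333 − 236.67130 ≈ -1.588.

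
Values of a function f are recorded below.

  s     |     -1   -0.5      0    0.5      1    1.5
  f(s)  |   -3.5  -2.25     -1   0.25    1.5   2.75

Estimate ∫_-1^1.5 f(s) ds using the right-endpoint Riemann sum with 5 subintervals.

Δs = 0.5.
Sum = 0.5·[(-2.25) + (-1) + 0.25 + 1.5 + 2.75] = 0.625.

0.625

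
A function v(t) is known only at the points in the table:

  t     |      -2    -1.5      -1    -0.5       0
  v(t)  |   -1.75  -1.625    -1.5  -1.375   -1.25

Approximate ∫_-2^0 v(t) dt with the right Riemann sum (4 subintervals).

Δt = 0.5.
Sum = 0.5·[(-1.625) + (-1.5) + (-1.375) + (-1.25)] = -2.875.

-2.875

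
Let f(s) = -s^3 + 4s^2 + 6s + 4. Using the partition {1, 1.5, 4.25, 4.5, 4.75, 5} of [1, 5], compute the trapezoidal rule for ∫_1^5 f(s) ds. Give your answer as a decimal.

81.23046875

Subinterval widths: 0.5, 2.75, 0.25, 0.25, 0.25.
f(1) = 13, f(1.5) = 18.625, f(4.25) = 24.984375, f(4.5) = 20.875, f(4.75) = 15.578125, f(5) = 9.
On each subinterval the trapezoid contributes (Δs_i/2)·[f(s_{i-1}) + f(s_i)].
Sum = 81.23046875.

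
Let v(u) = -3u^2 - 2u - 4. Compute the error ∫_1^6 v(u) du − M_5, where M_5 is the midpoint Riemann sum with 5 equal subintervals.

-1.25

Exact integral: ∫_1^6 v(u) du = -270.
M_5 = -268.75.
Error = -270 − (-268.75) = -1.25.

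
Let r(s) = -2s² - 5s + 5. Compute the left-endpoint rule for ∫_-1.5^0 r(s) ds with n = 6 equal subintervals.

Δs = (0 − (-1.5))/6 = 0.25.
Left endpoints: -1.5, -1.25, -1, -0.75, -0.5, -0.25.
r(-1.5) = 8, r(-1.25) = 8.125, r(-1) = 8, r(-0.75) = 7.625, r(-0.5) = 7, r(-0.25) = 6.125.
Sum = Δs · [r(-1.5) + r(-1.25) + r(-1) + ...].
Sum = 11.21875.

11.21875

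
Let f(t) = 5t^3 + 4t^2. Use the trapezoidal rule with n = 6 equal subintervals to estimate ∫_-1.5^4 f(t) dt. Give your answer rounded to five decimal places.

421.02850

Δt = (4 − (-1.5))/6 = 11/12.
f(-1.5) = -7.875, f(-7/12) = 637/1728, f(1/3) = 17/27, f(1.25) = 16.015625, f(13/6) = 15041/216, f(37/12) = 318977/1728, f(4) = 384.
T_6 = (Δt/2)·[f(t_0) + 2f(t_1) + ... + 2f(t_{5}) + f(t_6)].
Sum ≈ 421.02850.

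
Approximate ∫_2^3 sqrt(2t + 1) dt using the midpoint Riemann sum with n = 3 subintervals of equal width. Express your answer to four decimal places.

2.4470

Δt = (3 − 2)/3 = 1/3.
Midpoints: 13/6, 2.5, 17/6.
f(13/6) ≈ 2.3094, f(2.5) ≈ 2.4495, f(17/6) ≈ 2.5820.
Sum = Δt · [f(13/6) + f(2.5) + f(17/6)].
Sum ≈ 2.4470.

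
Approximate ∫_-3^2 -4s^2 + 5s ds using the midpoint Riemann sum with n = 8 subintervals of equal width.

-58.515625

Δs = (2 − (-3))/8 = 0.625.
Midpoints: -2.6875, -2.0625, -1.4375, -0.8125, -0.1875, 0.4375, 1.0625, 1.6875.
f(-2.6875) = -42.328125, f(-2.0625) = -27.328125, f(-1.4375) = -15.453125, f(-0.8125) = -6.703125, f(-0.1875) = -1.078125, f(0.4375) = 1.421875, f(1.0625) = 0.796875, f(1.6875) = -2.953125.
Sum = Δs · [f(-2.6875) + f(-2.0625) + f(-1.4375) + ...].
Sum = -58.515625.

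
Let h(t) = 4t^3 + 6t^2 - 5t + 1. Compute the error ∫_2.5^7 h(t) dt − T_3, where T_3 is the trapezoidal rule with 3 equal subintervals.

-106.3125

Exact integral: ∫_2.5^7 h(t) dt = 2914.3125.
T_3 = 3020.625.
Error = 2914.3125 − 3020.625 = -106.3125.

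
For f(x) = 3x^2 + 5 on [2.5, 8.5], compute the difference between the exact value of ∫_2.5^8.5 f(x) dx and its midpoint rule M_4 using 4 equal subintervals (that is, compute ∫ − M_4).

Exact integral: ∫_2.5^8.5 f(x) dx = 628.5.
M_4 = 625.125.
Error = 628.5 − 625.125 = 3.375.

3.375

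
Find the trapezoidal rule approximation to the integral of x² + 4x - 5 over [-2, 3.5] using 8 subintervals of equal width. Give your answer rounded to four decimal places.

Δx = (3.5 − (-2))/8 = 0.6875.
f(-2) = -9, f(-1.3125) = -8.52734375, f(-0.625) = -7.109375, f(0.0625) = -4.74609375, f(0.75) = -1.4375, f(1.4375) = 2.81640625, f(2.125) = 8.015625, f(2.8125) = 14.16015625, f(3.5) = 21.25.
T_8 = (Δx/2)·[f(x_0) + 2f(x_1) + ... + 2f(x_{7}) + f(x_8)].
Sum ≈ 6.3916.

6.3916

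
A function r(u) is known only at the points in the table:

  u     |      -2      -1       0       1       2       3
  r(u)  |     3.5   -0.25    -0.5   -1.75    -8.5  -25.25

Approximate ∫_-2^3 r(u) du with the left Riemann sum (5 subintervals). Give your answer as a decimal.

-7.5

Δu = 1.
Sum = 1·[3.5 + (-0.25) + (-0.5) + (-1.75) + (-8.5)] = -7.5.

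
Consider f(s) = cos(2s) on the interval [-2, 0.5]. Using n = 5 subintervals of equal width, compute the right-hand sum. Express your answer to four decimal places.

Δs = (0.5 − (-2))/5 = 0.5.
Right endpoints: -1.5, -1, -0.5, 0, 0.5.
f(-1.5) ≈ -0.9900, f(-1) ≈ -0.4161, f(-0.5) ≈ 0.5403, f(0) ≈ 1.0000, f(0.5) ≈ 0.5403.
Sum = Δs · [f(-1.5) + f(-1) + f(-0.5) + f(0) + f(0.5)].
Sum ≈ 0.3372.

0.3372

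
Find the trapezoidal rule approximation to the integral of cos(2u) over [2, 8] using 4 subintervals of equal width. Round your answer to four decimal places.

0.0249

Δu = (8 − 2)/4 = 1.5.
f(2) ≈ -0.6536, f(3.5) ≈ 0.7539, f(5) ≈ -0.8391, f(6.5) ≈ 0.9074, f(8) ≈ -0.9577.
T_4 = (Δu/2)·[f(u_0) + 2f(u_1) + 2f(u_2) + 2f(u_3) + f(u_4)].
Sum ≈ 0.0249.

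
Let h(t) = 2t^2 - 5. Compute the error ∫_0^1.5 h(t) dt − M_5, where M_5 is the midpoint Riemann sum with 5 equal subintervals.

Exact integral: ∫_0^1.5 h(t) dt = -5.25.
M_5 = -5.2725.
Error = -5.25 − (-5.2725) = 0.0225.

0.0225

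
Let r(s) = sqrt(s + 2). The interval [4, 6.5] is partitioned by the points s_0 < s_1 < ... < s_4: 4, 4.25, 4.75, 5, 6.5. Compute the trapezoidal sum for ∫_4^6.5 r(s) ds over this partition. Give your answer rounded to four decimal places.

6.7196

Subinterval widths: 0.25, 0.5, 0.25, 1.5.
r(4) ≈ 2.4495, r(4.25) ≈ 2.5000, r(4.75) ≈ 2.5981, r(5) ≈ 2.6458, r(6.5) ≈ 2.9155.
On each subinterval the trapezoid contributes (Δs_i/2)·[r(s_{i-1}) + r(s_i)].
Sum ≈ 6.7196.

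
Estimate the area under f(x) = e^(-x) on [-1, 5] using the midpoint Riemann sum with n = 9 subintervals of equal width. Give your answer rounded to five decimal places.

Δx = (5 − (-1))/9 = 2/3.
Midpoints: -2/3, 0, 2/3, 4/3, 2, 8/3, 10/3, 4, 14/3.
f(-2/3) ≈ 1.94773, f(0) ≈ 1.00000, f(2/3) ≈ 0.51342, f(4/3) ≈ 0.26360, f(2) ≈ 0.13534, f(8/3) ≈ 0.06948, f(10/3) ≈ 0.03567, f(4) ≈ 0.01832, f(14/3) ≈ 0.00940.
Sum = Δx · [f(-2/3) + f(0) + f(2/3) + ...].
Sum ≈ 2.66197.

2.66197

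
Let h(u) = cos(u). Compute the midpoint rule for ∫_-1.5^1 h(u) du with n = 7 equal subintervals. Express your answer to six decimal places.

1.848776

Δu = (1 − (-1.5))/7 = 5/14.
Midpoints: -37/28, -27/28, -17/28, -0.25, 3/28, 13/28, 23/28.
h(-37/28) ≈ 0.246791, h(-27/28) ≈ 0.570004, h(-17/28) ≈ 0.821281, h(-0.25) ≈ 0.968912, h(3/28) ≈ 0.994266, h(13/28) ≈ 0.894142, h(23/28) ≈ 0.681176.
Sum = Δu · [h(-37/28) + h(-27/28) + h(-17/28) + ...].
Sum ≈ 1.848776.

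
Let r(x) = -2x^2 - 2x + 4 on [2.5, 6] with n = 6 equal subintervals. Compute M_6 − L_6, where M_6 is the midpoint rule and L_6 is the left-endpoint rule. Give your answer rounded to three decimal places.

M_6 ≈ -149.13484.
L_6 ≈ -130.33449.
M_6 − L_6 ≈ -18.800.

-18.800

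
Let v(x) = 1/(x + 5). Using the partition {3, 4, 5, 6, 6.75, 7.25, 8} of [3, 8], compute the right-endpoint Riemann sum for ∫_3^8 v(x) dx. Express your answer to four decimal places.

Subinterval widths: 1, 1, 1, 0.75, 0.5, 0.75.
Right endpoints: 4, 5, 6, 6.75, 7.25, 8.
v(4) = 1/9, v(5) = 0.1, v(6) = 1/11, v(6.75) = 4/47, v(7.25) = 4/49, v(8) = 1/13.
Sum = Σ Δx_i · v(x_i).
Sum ≈ 0.4644.

0.4644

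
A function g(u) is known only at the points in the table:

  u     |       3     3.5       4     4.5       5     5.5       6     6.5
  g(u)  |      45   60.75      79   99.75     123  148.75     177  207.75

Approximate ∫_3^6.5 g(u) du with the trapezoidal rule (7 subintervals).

Δu = 0.5.
T_7 = (0.5/2)·[45 + 2·60.75 + 2·79 + 2·99.75 + 2·123 + 2·148.75 + 2·177 + 207.75] = 407.3125.

407.3125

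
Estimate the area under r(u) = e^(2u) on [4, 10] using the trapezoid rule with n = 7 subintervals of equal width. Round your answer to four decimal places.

Δu = (10 − 4)/7 = 6/7.
r(4) ≈ 2980.9580, r(34/7) ≈ 16552.3889, r(40/7) ≈ 91910.5802, r(46/7) ≈ 510352.6023, r(52/7) ≈ 2833838.9141, r(58/7) ≈ 15735479.6565, r(64/7) ≈ 87374521.8151, r(10) ≈ 485165195.4098.
T_7 = (Δu/2)·[r(u_0) + 2r(u_1) + ... + 2r(u_{6}) + r(u_7)].
Sum ≈ 299268637.8350.

299268637.8350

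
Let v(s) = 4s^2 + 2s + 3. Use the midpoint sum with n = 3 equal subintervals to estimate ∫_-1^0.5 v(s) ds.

5.125

Δs = (0.5 − (-1))/3 = 0.5.
Midpoints: -0.75, -0.25, 0.25.
v(-0.75) = 3.75, v(-0.25) = 2.75, v(0.25) = 3.75.
Sum = Δs · [v(-0.75) + v(-0.25) + v(0.25)].
Sum = 5.125.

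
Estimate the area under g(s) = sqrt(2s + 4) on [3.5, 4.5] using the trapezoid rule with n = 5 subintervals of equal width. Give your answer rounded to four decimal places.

Δs = (4.5 − 3.5)/5 = 0.2.
g(3.5) ≈ 3.3166, g(3.7) ≈ 3.3764, g(3.9) ≈ 3.4351, g(4.1) ≈ 3.4928, g(4.3) ≈ 3.5496, g(4.5) ≈ 3.6056.
T_5 = (Δs/2)·[g(s_0) + 2g(s_1) + ... + 2g(s_{4}) + g(s_5)].
Sum ≈ 3.4630.

3.4630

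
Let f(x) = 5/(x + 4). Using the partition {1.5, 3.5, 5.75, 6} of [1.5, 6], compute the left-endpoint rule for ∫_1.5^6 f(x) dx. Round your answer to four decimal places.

Subinterval widths: 2, 2.25, 0.25.
Left endpoints: 1.5, 3.5, 5.75.
f(1.5) = 10/11, f(3.5) = 2/3, f(5.75) = 20/39.
Sum = Σ Δx_i · f(x_i).
Sum ≈ 3.4464.

3.4464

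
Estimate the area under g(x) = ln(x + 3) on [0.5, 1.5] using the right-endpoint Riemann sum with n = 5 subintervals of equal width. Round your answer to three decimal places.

Δx = (1.5 − 0.5)/5 = 0.2.
Right endpoints: 0.7, 0.9, 1.1, 1.3, 1.5.
g(0.7) ≈ 1.308, g(0.9) ≈ 1.361, g(1.1) ≈ 1.411, g(1.3) ≈ 1.459, g(1.5) ≈ 1.504.
Sum = Δx · [g(0.7) + g(0.9) + g(1.1) + g(1.3) + g(1.5)].
Sum ≈ 1.409.

1.409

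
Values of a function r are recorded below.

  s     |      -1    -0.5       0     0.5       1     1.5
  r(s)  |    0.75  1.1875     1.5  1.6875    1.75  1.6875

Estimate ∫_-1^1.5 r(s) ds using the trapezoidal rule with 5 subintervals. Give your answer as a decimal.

3.671875

Δs = 0.5.
T_5 = (0.5/2)·[0.75 + 2·1.1875 + 2·1.5 + 2·1.6875 + 2·1.75 + 1.6875] = 3.671875.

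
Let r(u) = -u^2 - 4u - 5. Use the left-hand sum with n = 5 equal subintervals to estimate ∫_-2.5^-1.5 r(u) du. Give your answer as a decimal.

Δu = (-1.5 − (-2.5))/5 = 0.2.
Left endpoints: -2.5, -2.3, -2.1, -1.9, -1.7.
r(-2.5) = -1.25, r(-2.3) = -1.09, r(-2.1) = -1.01, r(-1.9) = -1.01, r(-1.7) = -1.09.
Sum = Δu · [r(-2.5) + r(-2.3) + r(-2.1) + r(-1.9) + r(-1.7)].
Sum = -1.09.

-1.09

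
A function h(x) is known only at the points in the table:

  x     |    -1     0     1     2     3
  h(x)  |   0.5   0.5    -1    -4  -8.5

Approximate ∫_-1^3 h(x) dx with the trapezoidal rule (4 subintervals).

-8.5

Δx = 1.
T_4 = (1/2)·[0.5 + 2·0.5 + 2·(-1) + 2·(-4) + (-8.5)] = -8.5.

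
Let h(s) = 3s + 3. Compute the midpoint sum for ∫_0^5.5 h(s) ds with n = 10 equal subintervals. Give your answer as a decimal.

Δs = (5.5 − 0)/10 = 0.55.
Midpoints: 0.275, 0.825, 1.375, 1.925, 2.475, 3.025, 3.575, 4.125, 4.675, 5.225.
h(0.275) = 3.825, h(0.825) = 5.475, h(1.375) = 7.125, h(1.925) = 8.775, h(2.475) = 10.425, h(3.025) = 12.075, h(3.575) = 13.725, h(4.125) = 15.375, h(4.675) = 17.025, h(5.225) = 18.675.
Sum = Δs · [h(0.275) + h(0.825) + h(1.375) + ...].
Sum = 61.875.

61.875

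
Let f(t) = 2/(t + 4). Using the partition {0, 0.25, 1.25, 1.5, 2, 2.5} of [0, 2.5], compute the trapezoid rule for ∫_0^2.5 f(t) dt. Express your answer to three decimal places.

Subinterval widths: 0.25, 1, 0.25, 0.5, 0.5.
f(0) = 0.5, f(0.25) = 8/17, f(1.25) = 8/21, f(1.5) = 4/11, f(2) = 1/3, f(2.5) = 4/13.
On each subinterval the trapezoid contributes (Δt_i/2)·[f(t_{i-1}) + f(t_i)].
Sum ≈ 0.975.

0.975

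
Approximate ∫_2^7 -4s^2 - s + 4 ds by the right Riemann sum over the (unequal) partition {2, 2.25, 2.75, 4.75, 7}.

-648.875

Subinterval widths: 0.25, 0.5, 2, 2.25.
Right endpoints: 2.25, 2.75, 4.75, 7.
f(2.25) = -18.5, f(2.75) = -29, f(4.75) = -91, f(7) = -199.
Sum = Σ Δs_i · f(s_i).
Sum = -648.875.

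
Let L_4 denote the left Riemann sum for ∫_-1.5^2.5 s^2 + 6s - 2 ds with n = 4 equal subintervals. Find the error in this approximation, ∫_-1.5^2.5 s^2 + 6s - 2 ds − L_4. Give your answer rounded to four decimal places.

Exact integral: ∫_-1.5^2.5 f(s) ds ≈ 10.333333.
L_4 = -3.
Error ≈ 10.333333 − (-3) ≈ 13.3333.

13.3333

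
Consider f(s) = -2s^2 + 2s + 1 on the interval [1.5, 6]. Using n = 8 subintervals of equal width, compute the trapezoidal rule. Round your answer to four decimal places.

Δs = (6 − 1.5)/8 = 0.5625.
f(1.5) = -0.5, f(2.0625) = -3.3828125, f(2.625) = -7.53125, f(3.1875) = -12.9453125, f(3.75) = -19.625, f(4.3125) = -27.5703125, f(4.875) = -36.78125, f(5.4375) = -47.2578125, f(6) = -59.
T_8 = (Δs/2)·[f(s_0) + 2f(s_1) + ... + 2f(s_{7}) + f(s_8)].
Sum ≈ -103.9746.

-103.9746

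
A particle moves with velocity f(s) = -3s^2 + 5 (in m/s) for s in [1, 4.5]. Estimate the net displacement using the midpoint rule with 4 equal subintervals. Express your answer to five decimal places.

Δs = (4.5 − 1)/4 = 0.875.
Midpoints: 1.4375, 2.3125, 3.1875, 4.0625.
f(1.4375) = -1.19921875, f(2.3125) = -11.04296875, f(3.1875) = -25.48046875, f(4.0625) = -44.51171875.
Sum = Δs · [f(1.4375) + f(2.3125) + f(3.1875) + f(4.0625)].
Sum ≈ -71.95508.

-71.95508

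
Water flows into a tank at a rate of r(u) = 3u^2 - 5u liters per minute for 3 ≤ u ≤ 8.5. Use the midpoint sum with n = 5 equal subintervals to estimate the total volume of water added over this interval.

427.33625

Δu = (8.5 − 3)/5 = 1.1.
Midpoints: 3.55, 4.65, 5.75, 6.85, 7.95.
r(3.55) = 20.0575, r(4.65) = 41.6175, r(5.75) = 70.4375, r(6.85) = 106.5175, r(7.95) = 149.8575.
Sum = Δu · [r(3.55) + r(4.65) + r(5.75) + r(6.85) + r(7.95)].
Sum = 427.33625.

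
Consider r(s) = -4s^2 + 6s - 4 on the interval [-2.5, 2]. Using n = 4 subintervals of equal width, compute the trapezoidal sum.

Δs = (2 − (-2.5))/4 = 1.125.
r(-2.5) = -44, r(-1.375) = -19.8125, r(-0.25) = -5.75, r(0.875) = -1.8125, r(2) = -8.
T_4 = (Δs/2)·[r(s_0) + 2r(s_1) + 2r(s_2) + 2r(s_3) + r(s_4)].
Sum = -60.046875.

-60.046875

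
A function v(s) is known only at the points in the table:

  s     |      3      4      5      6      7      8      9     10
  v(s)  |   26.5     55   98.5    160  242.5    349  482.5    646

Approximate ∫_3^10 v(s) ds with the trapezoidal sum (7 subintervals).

Δs = 1.
T_7 = (1/2)·[26.5 + 2·55 + 2·98.5 + 2·160 + 2·242.5 + 2·349 + 2·482.5 + 646] = 1723.75.

1723.75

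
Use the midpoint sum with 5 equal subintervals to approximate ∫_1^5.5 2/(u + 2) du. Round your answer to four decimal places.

Δu = (5.5 − 1)/5 = 0.9.
Midpoints: 1.45, 2.35, 3.25, 4.15, 5.05.
f(1.45) = 40/69, f(2.35) = 40/87, f(3.25) = 8/21, f(4.15) = 40/123, f(5.05) = 40/141.
Sum = Δu · [f(1.45) + f(2.35) + f(3.25) + f(4.15) + f(5.05)].
Sum ≈ 1.8264.

1.8264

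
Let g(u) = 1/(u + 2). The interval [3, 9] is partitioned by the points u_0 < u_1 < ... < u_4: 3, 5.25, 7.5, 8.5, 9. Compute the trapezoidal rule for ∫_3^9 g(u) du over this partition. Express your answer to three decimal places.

Subinterval widths: 2.25, 2.25, 1, 0.5.
g(3) = 0.2, g(5.25) = 4/29, g(7.5) = 2/19, g(8.5) = 2/21, g(9) = 1/11.
On each subinterval the trapezoid contributes (Δu_i/2)·[g(u_{i-1}) + g(u_i)].
Sum ≈ 0.801.

0.801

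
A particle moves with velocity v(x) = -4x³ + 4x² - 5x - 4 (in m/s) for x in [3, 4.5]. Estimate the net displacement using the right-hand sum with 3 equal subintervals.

-335

Δx = (4.5 − 3)/3 = 0.5.
Right endpoints: 3.5, 4, 4.5.
v(3.5) = -144, v(4) = -216, v(4.5) = -310.
Sum = Δx · [v(3.5) + v(4) + v(4.5)].
Sum = -335.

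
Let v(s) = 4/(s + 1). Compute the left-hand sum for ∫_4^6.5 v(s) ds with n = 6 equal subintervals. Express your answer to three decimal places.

1.679

Δs = (6.5 − 4)/6 = 5/12.
Left endpoints: 4, 53/12, 29/6, 5.25, 17/3, 73/12.
v(4) = 0.8, v(53/12) = 48/65, v(29/6) = 24/35, v(5.25) = 0.64, v(17/3) = 0.6, v(73/12) = 48/85.
Sum = Δs · [v(4) + v(53/12) + v(29/6) + ...].
Sum ≈ 1.679.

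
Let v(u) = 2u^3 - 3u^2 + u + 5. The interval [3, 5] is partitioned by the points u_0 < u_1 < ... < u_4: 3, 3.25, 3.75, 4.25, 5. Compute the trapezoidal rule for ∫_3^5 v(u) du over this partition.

Subinterval widths: 0.25, 0.5, 0.5, 0.75.
v(3) = 35, v(3.25) = 45.21875, v(3.75) = 72.03125, v(4.25) = 108.59375, v(5) = 185.
On each subinterval the trapezoid contributes (Δu_i/2)·[v(u_{i-1}) + v(u_i)].
Sum = 194.59375.

194.59375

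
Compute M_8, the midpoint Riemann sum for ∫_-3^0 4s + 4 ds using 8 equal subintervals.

-6

Δs = (0 − (-3))/8 = 0.375.
Midpoints: -2.8125, -2.4375, -2.0625, -1.6875, -1.3125, -0.9375, -0.5625, -0.1875.
f(-2.8125) = -7.25, f(-2.4375) = -5.75, f(-2.0625) = -4.25, f(-1.6875) = -2.75, f(-1.3125) = -1.25, f(-0.9375) = 0.25, f(-0.5625) = 1.75, f(-0.1875) = 3.25.
Sum = Δs · [f(-2.8125) + f(-2.4375) + f(-2.0625) + ...].
Sum = -6.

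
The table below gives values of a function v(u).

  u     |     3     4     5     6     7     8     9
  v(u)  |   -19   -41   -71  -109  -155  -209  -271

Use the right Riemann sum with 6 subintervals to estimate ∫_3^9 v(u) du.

-856

Δu = 1.
Sum = 1·[(-41) + (-71) + (-109) + (-155) + (-209) + (-271)] = -856.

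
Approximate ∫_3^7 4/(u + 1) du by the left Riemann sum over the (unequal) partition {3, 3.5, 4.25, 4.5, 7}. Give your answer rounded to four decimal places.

Subinterval widths: 0.5, 0.75, 0.25, 2.5.
Left endpoints: 3, 3.5, 4.25, 4.5.
f(3) = 1, f(3.5) = 8/9, f(4.25) = 16/21, f(4.5) = 8/11.
Sum = Σ Δu_i · f(u_i).
Sum ≈ 3.1753.

3.1753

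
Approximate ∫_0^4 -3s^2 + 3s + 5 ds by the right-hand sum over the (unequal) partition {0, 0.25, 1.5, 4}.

-72.671875

Subinterval widths: 0.25, 1.25, 2.5.
Right endpoints: 0.25, 1.5, 4.
f(0.25) = 5.5625, f(1.5) = 2.75, f(4) = -31.
Sum = Σ Δs_i · f(s_i).
Sum = -72.671875.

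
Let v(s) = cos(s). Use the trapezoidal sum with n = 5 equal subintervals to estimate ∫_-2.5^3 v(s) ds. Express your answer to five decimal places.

Δs = (3 − (-2.5))/5 = 1.1.
v(-2.5) ≈ -0.80114, v(-1.4) ≈ 0.16997, v(-0.3) ≈ 0.95534, v(0.8) ≈ 0.69671, v(1.9) ≈ -0.32329, v(3) ≈ -0.98999.
T_5 = (Δs/2)·[v(s_0) + 2v(s_1) + ... + 2v(s_{4}) + v(s_5)].
Sum ≈ 0.66347.

0.66347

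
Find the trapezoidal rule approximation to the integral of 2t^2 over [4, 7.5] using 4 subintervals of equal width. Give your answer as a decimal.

Δt = (7.5 − 4)/4 = 0.875.
f(4) = 32, f(4.875) = 47.53125, f(5.75) = 66.125, f(6.625) = 87.78125, f(7.5) = 112.5.
T_4 = (Δt/2)·[f(t_0) + 2f(t_1) + 2f(t_2) + 2f(t_3) + f(t_4)].
Sum = 239.4765625.

239.4765625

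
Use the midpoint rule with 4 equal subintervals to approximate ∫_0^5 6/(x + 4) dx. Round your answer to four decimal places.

4.8464

Δx = (5 − 0)/4 = 1.25.
Midpoints: 0.625, 1.875, 3.125, 4.375.
f(0.625) = 48/37, f(1.875) = 48/47, f(3.125) = 16/19, f(4.375) = 48/67.
Sum = Δx · [f(0.625) + f(1.875) + f(3.125) + f(4.375)].
Sum ≈ 4.8464.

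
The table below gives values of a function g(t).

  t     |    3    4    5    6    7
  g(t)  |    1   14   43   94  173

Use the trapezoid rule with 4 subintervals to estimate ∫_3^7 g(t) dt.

238

Δt = 1.
T_4 = (1/2)·[1 + 2·14 + 2·43 + 2·94 + 173] = 238.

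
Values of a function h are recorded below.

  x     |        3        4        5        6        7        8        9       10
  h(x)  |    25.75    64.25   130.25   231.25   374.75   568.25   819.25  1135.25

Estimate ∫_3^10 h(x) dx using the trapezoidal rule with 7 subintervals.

2768.5

Δx = 1.
T_7 = (1/2)·[25.75 + 2·64.25 + 2·130.25 + 2·231.25 + 2·374.75 + 2·568.25 + 2·819.25 + 1135.25] = 2768.5.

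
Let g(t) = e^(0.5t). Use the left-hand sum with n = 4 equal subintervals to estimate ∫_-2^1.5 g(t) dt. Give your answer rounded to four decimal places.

Δt = (1.5 − (-2))/4 = 0.875.
Left endpoints: -2, -1.125, -0.25, 0.625.
g(-2) ≈ 0.3679, g(-1.125) ≈ 0.5698, g(-0.25) ≈ 0.8825, g(0.625) ≈ 1.3668.
Sum = Δt · [g(-2) + g(-1.125) + g(-0.25) + g(0.625)].
Sum ≈ 2.7886.

2.7886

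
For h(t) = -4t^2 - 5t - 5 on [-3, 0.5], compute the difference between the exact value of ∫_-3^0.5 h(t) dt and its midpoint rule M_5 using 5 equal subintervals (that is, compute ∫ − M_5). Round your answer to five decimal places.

Exact integral: ∫_-3^0.5 h(t) dt ≈ -31.7916667.
M_5 = -31.22.
Error ≈ -31.7916667 − (-31.22) ≈ -0.57167.

-0.57167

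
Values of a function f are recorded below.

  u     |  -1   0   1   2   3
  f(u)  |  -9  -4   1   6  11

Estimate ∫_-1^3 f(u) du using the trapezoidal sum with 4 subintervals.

Δu = 1.
T_4 = (1/2)·[(-9) + 2·(-4) + 2·1 + 2·6 + 11] = 4.

4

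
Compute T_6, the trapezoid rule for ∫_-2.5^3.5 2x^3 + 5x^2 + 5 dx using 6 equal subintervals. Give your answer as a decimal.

Δx = (3.5 − (-2.5))/6 = 1.
f(-2.5) = 5, f(-1.5) = 9.5, f(-0.5) = 6, f(0.5) = 6.5, f(1.5) = 23, f(2.5) = 67.5, f(3.5) = 152.
T_6 = (Δx/2)·[f(x_0) + 2f(x_1) + ... + 2f(x_{5}) + f(x_6)].
Sum = 191.

191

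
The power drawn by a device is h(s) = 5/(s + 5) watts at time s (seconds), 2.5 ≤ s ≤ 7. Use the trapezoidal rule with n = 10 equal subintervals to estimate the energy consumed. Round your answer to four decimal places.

Δs = (7 − 2.5)/10 = 0.45.
h(2.5) = 2/3, h(2.95) = 100/159, h(3.4) = 25/42, h(3.85) = 100/177, h(4.3) = 50/93, h(4.75) = 20/39, h(5.2) = 25/51, h(5.65) = 100/213, h(6.1) = 50/111, h(6.55) = 100/231, h(7) = 5/12.
T_10 = (Δs/2)·[h(s_0) + 2h(s_1) + ... + 2h(s_{9}) + h(s_10)].
Sum ≈ 2.3509.

2.3509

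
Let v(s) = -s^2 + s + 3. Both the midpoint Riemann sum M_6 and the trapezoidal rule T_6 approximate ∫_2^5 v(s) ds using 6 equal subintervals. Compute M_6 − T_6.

M_6 = -19.4375.
T_6 = -19.625.
M_6 − T_6 = 0.1875.

0.1875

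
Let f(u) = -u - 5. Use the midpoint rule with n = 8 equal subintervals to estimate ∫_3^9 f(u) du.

-66

Δu = (9 − 3)/8 = 0.75.
Midpoints: 3.375, 4.125, 4.875, 5.625, 6.375, 7.125, 7.875, 8.625.
f(3.375) = -8.375, f(4.125) = -9.125, f(4.875) = -9.875, f(5.625) = -10.625, f(6.375) = -11.375, f(7.125) = -12.125, f(7.875) = -12.875, f(8.625) = -13.625.
Sum = Δu · [f(3.375) + f(4.125) + f(4.875) + ...].
Sum = -66.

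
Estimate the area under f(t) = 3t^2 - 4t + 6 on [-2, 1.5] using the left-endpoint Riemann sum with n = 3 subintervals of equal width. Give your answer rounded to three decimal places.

Δt = (1.5 − (-2))/3 = 7/6.
Left endpoints: -2, -5/6, 1/3.
f(-2) = 26, f(-5/6) = 137/12, f(1/3) = 5.
Sum = Δt · [f(-2) + f(-5/6) + f(1/3)].
Sum ≈ 49.486.

49.486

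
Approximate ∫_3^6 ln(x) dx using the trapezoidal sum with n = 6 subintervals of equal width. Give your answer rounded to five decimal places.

4.45125

Δx = (6 − 3)/6 = 0.5.
f(3) ≈ 1.09861, f(3.5) ≈ 1.25276, f(4) ≈ 1.38629, f(4.5) ≈ 1.50408, f(5) ≈ 1.60944, f(5.5) ≈ 1.70475, f(6) ≈ 1.79176.
T_6 = (Δx/2)·[f(x_0) + 2f(x_1) + ... + 2f(x_{5}) + f(x_6)].
Sum ≈ 4.45125.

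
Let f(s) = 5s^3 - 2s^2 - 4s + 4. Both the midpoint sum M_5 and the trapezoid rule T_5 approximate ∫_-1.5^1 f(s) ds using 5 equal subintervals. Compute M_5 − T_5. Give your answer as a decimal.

M_5 = 4.8046875.
T_5 = 3.90625.
M_5 − T_5 = 0.8984375.

0.8984375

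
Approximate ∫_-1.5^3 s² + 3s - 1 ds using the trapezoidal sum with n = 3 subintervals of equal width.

Δs = (3 − (-1.5))/3 = 1.5.
f(-1.5) = -3.25, f(0) = -1, f(1.5) = 5.75, f(3) = 17.
T_3 = (Δs/2)·[f(s_0) + 2f(s_1) + 2f(s_2) + f(s_3)].
Sum = 17.4375.

17.4375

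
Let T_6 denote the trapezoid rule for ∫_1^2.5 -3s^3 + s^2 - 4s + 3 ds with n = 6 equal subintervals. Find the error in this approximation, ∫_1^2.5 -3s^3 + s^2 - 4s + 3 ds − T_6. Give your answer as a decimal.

Exact integral: ∫_1^2.5 f(s) ds = -29.671875.
T_6 = -29.90234375.
Error = -29.671875 − (-29.90234375) = 0.23046875.

0.23046875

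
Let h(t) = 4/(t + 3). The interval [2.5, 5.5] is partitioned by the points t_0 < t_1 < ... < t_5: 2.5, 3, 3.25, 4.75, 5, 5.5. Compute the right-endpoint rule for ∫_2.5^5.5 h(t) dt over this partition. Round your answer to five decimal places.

Subinterval widths: 0.5, 0.25, 1.5, 0.25, 0.5.
Right endpoints: 3, 3.25, 4.75, 5, 5.5.
h(3) = 2/3, h(3.25) = 0.64, h(4.75) = 16/31, h(5) = 0.5, h(5.5) = 8/17.
Sum = Σ Δt_i · h(t_i).
Sum ≈ 1.62782.

1.62782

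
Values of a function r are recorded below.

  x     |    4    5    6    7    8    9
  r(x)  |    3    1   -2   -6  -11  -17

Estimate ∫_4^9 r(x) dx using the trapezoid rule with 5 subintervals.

-25

Δx = 1.
T_5 = (1/2)·[3 + 2·1 + 2·(-2) + 2·(-6) + 2·(-11) + (-17)] = -25.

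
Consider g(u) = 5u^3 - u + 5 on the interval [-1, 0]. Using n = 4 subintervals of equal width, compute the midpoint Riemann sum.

Δu = (0 − (-1))/4 = 0.25.
Midpoints: -0.875, -0.625, -0.375, -0.125.
g(-0.875) = 1293/512, g(-0.625) = 2255/512, g(-0.375) = 2617/512, g(-0.125) = 2619/512.
Sum = Δu · [g(-0.875) + g(-0.625) + g(-0.375) + g(-0.125)].
Sum = 4.2890625.

4.2890625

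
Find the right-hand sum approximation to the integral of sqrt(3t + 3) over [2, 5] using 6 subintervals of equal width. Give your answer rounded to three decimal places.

11.278

Δt = (5 − 2)/6 = 0.5.
Right endpoints: 2.5, 3, 3.5, 4, 4.5, 5.
f(2.5) ≈ 3.240, f(3) ≈ 3.464, f(3.5) ≈ 3.674, f(4) ≈ 3.873, f(4.5) ≈ 4.062, f(5) ≈ 4.243.
Sum = Δt · [f(2.5) + f(3) + f(3.5) + ...].
Sum ≈ 11.278.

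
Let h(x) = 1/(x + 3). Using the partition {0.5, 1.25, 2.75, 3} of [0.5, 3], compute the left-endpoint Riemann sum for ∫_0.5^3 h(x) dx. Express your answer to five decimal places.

Subinterval widths: 0.75, 1.5, 0.25.
Left endpoints: 0.5, 1.25, 2.75.
h(0.5) = 2/7, h(1.25) = 4/17, h(2.75) = 4/23.
Sum = Σ Δx_i · h(x_i).
Sum ≈ 0.61071.

0.61071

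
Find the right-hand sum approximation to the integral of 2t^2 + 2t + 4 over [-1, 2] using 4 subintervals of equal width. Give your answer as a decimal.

26.0625

Δt = (2 − (-1))/4 = 0.75.
Right endpoints: -0.25, 0.5, 1.25, 2.
f(-0.25) = 3.625, f(0.5) = 5.5, f(1.25) = 9.625, f(2) = 16.
Sum = Δt · [f(-0.25) + f(0.5) + f(1.25) + f(2)].
Sum = 26.0625.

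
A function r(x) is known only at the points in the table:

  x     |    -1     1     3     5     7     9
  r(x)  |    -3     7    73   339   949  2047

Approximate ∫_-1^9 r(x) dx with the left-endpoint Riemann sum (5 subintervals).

Δx = 2.
Sum = 2·[(-3) + 7 + 73 + 339 + 949] = 2730.

2730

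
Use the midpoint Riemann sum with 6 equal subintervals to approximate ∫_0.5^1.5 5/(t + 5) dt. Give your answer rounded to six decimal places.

Δt = (1.5 − 0.5)/6 = 1/6.
Midpoints: 7/12, 0.75, 11/12, 13/12, 1.25, 17/12.
f(7/12) = 60/67, f(0.75) = 20/23, f(11/12) = 60/71, f(13/12) = 60/73, f(1.25) = 0.8, f(17/12) = 60/77.
Sum = Δt · [f(7/12) + f(0.75) + f(11/12) + ...].
Sum ≈ 0.835216.

0.835216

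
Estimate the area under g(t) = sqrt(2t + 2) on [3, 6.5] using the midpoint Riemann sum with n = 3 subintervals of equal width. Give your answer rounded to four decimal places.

Δt = (6.5 − 3)/3 = 7/6.
Midpoints: 43/12, 4.75, 71/12.
g(43/12) ≈ 3.0277, g(4.75) ≈ 3.3912, g(71/12) ≈ 3.7193.
Sum = Δt · [g(43/12) + g(4.75) + g(71/12)].
Sum ≈ 11.8278.

11.8278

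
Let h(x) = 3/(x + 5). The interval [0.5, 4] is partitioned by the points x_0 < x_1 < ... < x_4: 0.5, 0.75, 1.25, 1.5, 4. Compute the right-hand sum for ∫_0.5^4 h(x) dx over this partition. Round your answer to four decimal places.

1.3192

Subinterval widths: 0.25, 0.5, 0.25, 2.5.
Right endpoints: 0.75, 1.25, 1.5, 4.
h(0.75) = 12/23, h(1.25) = 0.48, h(1.5) = 6/13, h(4) = 1/3.
Sum = Σ Δx_i · h(x_i).
Sum ≈ 1.3192.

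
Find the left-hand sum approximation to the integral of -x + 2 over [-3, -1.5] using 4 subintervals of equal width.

6.65625

Δx = (-1.5 − (-3))/4 = 0.375.
Left endpoints: -3, -2.625, -2.25, -1.875.
f(-3) = 5, f(-2.625) = 4.625, f(-2.25) = 4.25, f(-1.875) = 3.875.
Sum = Δx · [f(-3) + f(-2.625) + f(-2.25) + f(-1.875)].
Sum = 6.65625.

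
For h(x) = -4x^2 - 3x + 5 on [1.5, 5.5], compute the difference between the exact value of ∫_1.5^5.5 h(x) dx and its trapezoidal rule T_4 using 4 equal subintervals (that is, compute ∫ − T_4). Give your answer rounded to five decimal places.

2.66667

Exact integral: ∫_1.5^5.5 h(x) dx ≈ -239.3333333.
T_4 = -242.
Error ≈ -239.3333333 − (-242) ≈ 2.66667.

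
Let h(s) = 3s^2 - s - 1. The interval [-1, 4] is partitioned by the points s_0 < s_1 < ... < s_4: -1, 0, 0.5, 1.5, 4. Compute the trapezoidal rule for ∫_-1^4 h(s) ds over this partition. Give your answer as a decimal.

61.375

Subinterval widths: 1, 0.5, 1, 2.5.
h(-1) = 3, h(0) = -1, h(0.5) = -0.75, h(1.5) = 4.25, h(4) = 43.
On each subinterval the trapezoid contributes (Δs_i/2)·[h(s_{i-1}) + h(s_i)].
Sum = 61.375.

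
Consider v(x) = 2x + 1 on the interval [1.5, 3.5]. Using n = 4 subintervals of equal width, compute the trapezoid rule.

Δx = (3.5 − 1.5)/4 = 0.5.
v(1.5) = 4, v(2) = 5, v(2.5) = 6, v(3) = 7, v(3.5) = 8.
T_4 = (Δx/2)·[v(x_0) + 2v(x_1) + 2v(x_2) + 2v(x_3) + v(x_4)].
Sum = 12.

12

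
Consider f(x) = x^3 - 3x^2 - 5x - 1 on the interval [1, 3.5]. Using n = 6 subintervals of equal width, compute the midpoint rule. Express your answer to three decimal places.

Δx = (3.5 − 1)/6 = 5/12.
Midpoints: 29/24, 1.625, 49/24, 59/24, 2.875, 79/24.
f(29/24) = -133507/13824, f(1.625) = -6531/512, f(49/24) = -210167/13824, f(59/24) = -228997/13824, f(2.875) = -8401/512, f(79/24) = -197657/13824.
Sum = Δx · [f(29/24) + f(1.625) + f(49/24) + ...].
Sum ≈ -35.370.

-35.370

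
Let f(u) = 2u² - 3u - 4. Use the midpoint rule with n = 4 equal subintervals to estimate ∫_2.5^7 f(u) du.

Δu = (7 − 2.5)/4 = 1.125.
Midpoints: 3.0625, 4.1875, 5.3125, 6.4375.
f(3.0625) = 5.5703125, f(4.1875) = 18.5078125, f(5.3125) = 36.5078125, f(6.4375) = 59.5703125.
Sum = Δu · [f(3.0625) + f(4.1875) + f(5.3125) + f(6.4375)].
Sum = 135.17578125.

135.17578125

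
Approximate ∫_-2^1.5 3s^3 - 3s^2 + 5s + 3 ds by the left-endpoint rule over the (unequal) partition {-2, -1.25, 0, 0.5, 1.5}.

-42.87109375

Subinterval widths: 0.75, 1.25, 0.5, 1.
Left endpoints: -2, -1.25, 0, 0.5.
f(-2) = -43, f(-1.25) = -13.796875, f(0) = 3, f(0.5) = 5.125.
Sum = Σ Δs_i · f(s_i).
Sum = -42.87109375.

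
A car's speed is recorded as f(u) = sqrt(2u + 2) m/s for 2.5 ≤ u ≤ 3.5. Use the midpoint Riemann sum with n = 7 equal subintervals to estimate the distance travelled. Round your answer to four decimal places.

2.8266

Δu = (3.5 − 2.5)/7 = 1/7.
Midpoints: 18/7, 19/7, 20/7, 3, 22/7, 23/7, 24/7.
f(18/7) ≈ 2.6726, f(19/7) ≈ 2.7255, f(20/7) ≈ 2.7775, f(3) ≈ 2.8284, f(22/7) ≈ 2.8785, f(23/7) ≈ 2.9277, f(24/7) ≈ 2.9761.
Sum = Δu · [f(18/7) + f(19/7) + f(20/7) + ...].
Sum ≈ 2.8266.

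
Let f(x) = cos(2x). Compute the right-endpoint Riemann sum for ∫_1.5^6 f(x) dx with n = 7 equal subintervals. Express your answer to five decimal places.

Δx = (6 − 1.5)/7 = 9/14.
Right endpoints: 15/7, 39/14, 24/7, 57/14, 33/7, 75/14, 6.
f(15/7) ≈ -0.41385, f(39/14) ≈ 0.75722, f(24/7) ≈ 0.83976, f(57/14) ≈ -0.28487, f(33/7) ≈ -0.99999, f(75/14) ≈ -0.27759, f(6) ≈ 0.84385.
Sum = Δx · [f(15/7) + f(39/14) + f(24/7) + ...].
Sum ≈ 0.29862.

0.29862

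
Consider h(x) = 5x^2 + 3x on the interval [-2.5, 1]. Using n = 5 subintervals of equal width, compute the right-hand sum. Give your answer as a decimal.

Δx = (1 − (-2.5))/5 = 0.7.
Right endpoints: -1.8, -1.1, -0.4, 0.3, 1.
h(-1.8) = 10.8, h(-1.1) = 2.75, h(-0.4) = -0.4, h(0.3) = 1.35, h(1) = 8.
Sum = Δx · [h(-1.8) + h(-1.1) + h(-0.4) + h(0.3) + h(1)].
Sum = 15.75.

15.75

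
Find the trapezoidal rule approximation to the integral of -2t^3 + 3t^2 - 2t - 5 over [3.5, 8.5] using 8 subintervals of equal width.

-2059.4921875

Δt = (8.5 − 3.5)/8 = 0.625.
f(3.5) = -61, f(4.125) = -102.58203125, f(4.75) = -161.15625, f(5.375) = -239.65234375, f(6) = -341, f(6.625) = -468.12890625, f(7.25) = -623.96875, f(7.875) = -811.44921875, f(8.5) = -1033.5.
T_8 = (Δt/2)·[f(t_0) + 2f(t_1) + ... + 2f(t_{7}) + f(t_8)].
Sum = -2059.4921875.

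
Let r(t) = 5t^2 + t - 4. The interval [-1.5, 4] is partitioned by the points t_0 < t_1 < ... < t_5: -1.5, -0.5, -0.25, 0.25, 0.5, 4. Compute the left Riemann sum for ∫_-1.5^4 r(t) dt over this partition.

Subinterval widths: 1, 0.25, 0.5, 0.25, 3.5.
Left endpoints: -1.5, -0.5, -0.25, 0.25, 0.5.
r(-1.5) = 5.75, r(-0.5) = -3.25, r(-0.25) = -3.9375, r(0.25) = -3.4375, r(0.5) = -2.25.
Sum = Σ Δt_i · r(t_i).
Sum = -5.765625.

-5.765625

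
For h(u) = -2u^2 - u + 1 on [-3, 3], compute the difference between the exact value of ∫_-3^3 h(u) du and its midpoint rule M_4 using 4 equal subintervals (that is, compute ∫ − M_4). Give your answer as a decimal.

Exact integral: ∫_-3^3 h(u) du = -30.
M_4 = -27.75.
Error = -30 − (-27.75) = -2.25.

-2.25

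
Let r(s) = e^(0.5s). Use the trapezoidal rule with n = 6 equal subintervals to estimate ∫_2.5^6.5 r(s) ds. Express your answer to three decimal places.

45.012

Δs = (6.5 − 2.5)/6 = 2/3.
r(2.5) ≈ 3.490, r(19/6) ≈ 4.871, r(23/6) ≈ 6.798, r(4.5) ≈ 9.488, r(31/6) ≈ 13.241, r(35/6) ≈ 18.480, r(6.5) ≈ 25.790.
T_6 = (Δs/2)·[r(s_0) + 2r(s_1) + ... + 2r(s_{5}) + r(s_6)].
Sum ≈ 45.012.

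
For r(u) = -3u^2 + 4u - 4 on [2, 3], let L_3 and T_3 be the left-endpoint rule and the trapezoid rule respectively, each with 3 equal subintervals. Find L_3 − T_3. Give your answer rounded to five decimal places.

1.83333

L_3 ≈ -11.2222222.
T_3 ≈ -13.0555556.
L_3 − T_3 ≈ 1.83333.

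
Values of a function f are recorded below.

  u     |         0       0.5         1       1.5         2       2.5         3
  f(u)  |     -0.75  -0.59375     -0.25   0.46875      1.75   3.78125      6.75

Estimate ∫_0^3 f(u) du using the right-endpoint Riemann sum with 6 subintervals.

5.953125

Δu = 0.5.
Sum = 0.5·[(-0.59375) + (-0.25) + 0.46875 + 1.75 + 3.78125 + 6.75] = 5.953125.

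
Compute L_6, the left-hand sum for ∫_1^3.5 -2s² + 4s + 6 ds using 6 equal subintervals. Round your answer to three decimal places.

Δs = (3.5 − 1)/6 = 5/12.
Left endpoints: 1, 17/12, 11/6, 2.25, 8/3, 37/12.
f(1) = 8, f(17/12) = 551/72, f(11/6) = 119/18, f(2.25) = 4.875, f(8/3) = 22/9, f(37/12) = -49/72.
Sum = Δs · [f(1) + f(17/12) + f(11/6) + ...].
Sum ≈ 12.043.

12.043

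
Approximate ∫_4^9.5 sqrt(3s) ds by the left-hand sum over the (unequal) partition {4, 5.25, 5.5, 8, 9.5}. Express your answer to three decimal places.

22.826

Subinterval widths: 1.25, 0.25, 2.5, 1.5.
Left endpoints: 4, 5.25, 5.5, 8.
f(4) ≈ 3.464, f(5.25) ≈ 3.969, f(5.5) ≈ 4.062, f(8) ≈ 4.899.
Sum = Σ Δs_i · f(s_i).
Sum ≈ 22.826.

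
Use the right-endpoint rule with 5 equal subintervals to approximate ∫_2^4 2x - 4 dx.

Δx = (4 − 2)/5 = 0.4.
Right endpoints: 2.4, 2.8, 3.2, 3.6, 4.
f(2.4) = 0.8, f(2.8) = 1.6, f(3.2) = 2.4, f(3.6) = 3.2, f(4) = 4.
Sum = Δx · [f(2.4) + f(2.8) + f(3.2) + f(3.6) + f(4)].
Sum = 4.8.

4.8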